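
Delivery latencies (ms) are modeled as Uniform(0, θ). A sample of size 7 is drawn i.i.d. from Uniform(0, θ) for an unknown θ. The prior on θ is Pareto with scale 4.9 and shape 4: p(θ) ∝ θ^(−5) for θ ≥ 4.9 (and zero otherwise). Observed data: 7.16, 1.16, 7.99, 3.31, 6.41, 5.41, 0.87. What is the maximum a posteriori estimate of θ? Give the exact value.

θ̂_MAP = 7.99

The Uniform(0, θ) likelihood is θ^(−n) for θ ≥ max(xᵢ), zero otherwise. Here max(xᵢ) = 7.99.
Posterior ∝ θ^(−5) · θ^(−7) = θ^(−12) on θ ≥ max(4.9, 7.99) = 7.99.
This density is strictly decreasing in θ, so the posterior mode lies at the lower boundary of the support.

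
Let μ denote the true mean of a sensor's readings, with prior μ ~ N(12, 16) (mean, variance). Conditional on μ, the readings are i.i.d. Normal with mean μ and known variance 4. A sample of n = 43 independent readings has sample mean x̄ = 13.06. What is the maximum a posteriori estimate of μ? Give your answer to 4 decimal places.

n = 43, x̄ = 13.06.
For a Normal prior and Normal likelihood with known variance, the posterior is Normal; its mode equals its mean, the precision-weighted average.
Prior precision 1/σ₀² = 1/16 = 0.0625; data precision n/σ² = 43/4 = 10.75.
μ̂ = (0.0625·12 + 10.75·13.06) / (0.0625 + 10.75) = 141.145/10.8125 = 56458/4325 ≈ 13.0539.

μ̂_MAP = 13.0539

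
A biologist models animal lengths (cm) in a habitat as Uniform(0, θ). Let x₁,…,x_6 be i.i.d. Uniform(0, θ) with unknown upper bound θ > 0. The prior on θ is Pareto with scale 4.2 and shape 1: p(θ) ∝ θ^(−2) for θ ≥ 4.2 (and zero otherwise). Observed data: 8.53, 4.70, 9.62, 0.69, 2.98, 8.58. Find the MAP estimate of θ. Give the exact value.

θ̂_MAP = 9.62

The Uniform(0, θ) likelihood is θ^(−n) for θ ≥ max(xᵢ), zero otherwise. Here max(xᵢ) = 9.62.
Posterior ∝ θ^(−2) · θ^(−6) = θ^(−8) on θ ≥ max(4.2, 9.62) = 9.62.
This density is strictly decreasing in θ, so the posterior mode lies at the lower boundary of the support.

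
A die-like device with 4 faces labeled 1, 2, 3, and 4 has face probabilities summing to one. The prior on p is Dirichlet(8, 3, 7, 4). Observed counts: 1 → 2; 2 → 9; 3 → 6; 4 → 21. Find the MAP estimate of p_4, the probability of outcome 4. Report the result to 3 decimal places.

MAP estimate: 0.429

The posterior is Dirichlet(αᵢ + nᵢ) = Dirichlet(10, 12, 13, 25).
For a Dirichlet(a₁,…,a_K) with all aᵢ > 1, the mode has j-th component (aⱼ − 1)/(Σaᵢ − K).
Here Σaᵢ = 60 and K = 4, so p_4 = (25 − 1)/(60 − 4) = 24/56 ≈ 0.429.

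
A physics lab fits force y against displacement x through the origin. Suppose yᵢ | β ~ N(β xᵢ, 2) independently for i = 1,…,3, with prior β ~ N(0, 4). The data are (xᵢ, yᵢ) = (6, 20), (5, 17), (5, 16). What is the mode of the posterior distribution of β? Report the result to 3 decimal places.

β̂_MAP = 3.295

log p(β | y) = −Σ(yᵢ − βxᵢ)²/(2·2) − β²/(2·4) + const.
Setting the derivative to zero: Σxᵢ(yᵢ − βxᵢ)/2 − β/4 = 0, so β = Σxᵢyᵢ / (Σxᵢ² + σ²/τ²).
Σxᵢyᵢ = 6·20 + 5·17 + 5·16 = 285; Σxᵢ² = 86; σ²/τ² = 0.5.
β̂_MAP = 285 / (86 + 0.5) = 285/86.5 ≈ 3.295.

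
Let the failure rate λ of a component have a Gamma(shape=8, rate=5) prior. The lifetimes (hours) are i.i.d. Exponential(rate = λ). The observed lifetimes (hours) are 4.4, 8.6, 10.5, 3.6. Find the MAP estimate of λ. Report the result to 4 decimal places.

The Exponential(rate=λ) likelihood is ∝ λ^n e^(−λΣtᵢ). Here n = 4 and Σtᵢ = 4.4 + 8.6 + 10.5 + 3.6 = 27.1.
Posterior ∝ λ^7e^(−5λ) · λ^4e^(−27.1λ) = λ^11e^(−32.1λ), i.e. Gamma(12, 32.1).
Mode = (a−1)/b = 11/32.1 ≈ 0.3427.

λ̂_MAP = 0.3427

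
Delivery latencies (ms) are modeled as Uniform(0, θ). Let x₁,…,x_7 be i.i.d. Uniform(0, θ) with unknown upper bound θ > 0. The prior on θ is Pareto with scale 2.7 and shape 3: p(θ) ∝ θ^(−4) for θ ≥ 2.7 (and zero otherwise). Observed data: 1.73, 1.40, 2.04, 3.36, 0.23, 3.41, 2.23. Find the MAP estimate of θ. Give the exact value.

θ̂_MAP = 3.41

The Uniform(0, θ) likelihood is θ^(−n) for θ ≥ max(xᵢ), zero otherwise. Here max(xᵢ) = 3.41.
Posterior ∝ θ^(−4) · θ^(−7) = θ^(−11) on θ ≥ max(2.7, 3.41) = 3.41.
This density is strictly decreasing in θ, so the posterior mode lies at the lower boundary of the support.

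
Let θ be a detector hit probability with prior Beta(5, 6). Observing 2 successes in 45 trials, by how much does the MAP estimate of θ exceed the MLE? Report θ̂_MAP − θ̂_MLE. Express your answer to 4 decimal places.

Posterior is Beta(7, 49); MAP = (7−1)/(56−2) = 6/54 ≈ 0.11111.
MLE ignores the prior: θ̂_MLE = k/n = 2/45 ≈ 0.04444.
Difference = 6/54 − 2/45 = 1/15 ≈ 0.0667.

MAP − MLE = 0.0667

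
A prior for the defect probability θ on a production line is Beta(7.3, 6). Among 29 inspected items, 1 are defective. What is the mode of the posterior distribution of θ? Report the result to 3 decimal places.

Prior: Beta(7.3, 6).
Data: 1 success in 29 trials. The binomial likelihood contributes θ(1−θ)^28, so the posterior is Beta(7.3+1, 6+28) = Beta(8.3, 34).
For Beta(a, b) with a, b > 1 the mode is (a−1)/(a+b−2) = 7.3/40.3 ≈ 0.181.

θ̂_MAP = 0.181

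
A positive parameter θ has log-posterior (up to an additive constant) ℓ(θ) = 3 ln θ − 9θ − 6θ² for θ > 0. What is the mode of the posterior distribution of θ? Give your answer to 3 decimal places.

θ̂_MAP = 0.250

ℓ'(θ) = 3/θ − 9 − 12θ. Setting this to zero and multiplying by θ: 12θ² + 9θ − 3 = 0.
θ = (−9 + √(9² + 4·12·3)) / (2·12) = (−9 + √225) / 24 = (−9 + 15)/24 = 1/4.
ℓ''(θ) = −3/θ² − 12 < 0, confirming a maximum.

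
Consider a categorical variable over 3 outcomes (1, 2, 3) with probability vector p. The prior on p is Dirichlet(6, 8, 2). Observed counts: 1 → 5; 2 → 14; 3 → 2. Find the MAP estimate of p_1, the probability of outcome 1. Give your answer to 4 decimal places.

MAP estimate: 0.2941

The posterior is Dirichlet(αᵢ + nᵢ) = Dirichlet(11, 22, 4).
For a Dirichlet(a₁,…,a_K) with all aᵢ > 1, the mode has j-th component (aⱼ − 1)/(Σaᵢ − K).
Here Σaᵢ = 37 and K = 3, so p_1 = (11 − 1)/(37 − 3) = 10/34 ≈ 0.2941.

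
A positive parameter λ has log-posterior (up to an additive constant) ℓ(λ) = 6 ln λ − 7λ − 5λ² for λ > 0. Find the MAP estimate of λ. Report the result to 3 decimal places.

λ̂_MAP = 0.500

ℓ'(λ) = 6/λ − 7 − 10λ. Setting this to zero and multiplying by λ: 10λ² + 7λ − 6 = 0.
λ = (−7 + √(7² + 4·10·6)) / (2·10) = (−7 + √289) / 20 = (−7 + 17)/20 = 1/2.
ℓ''(λ) = −6/λ² − 10 < 0, confirming a maximum.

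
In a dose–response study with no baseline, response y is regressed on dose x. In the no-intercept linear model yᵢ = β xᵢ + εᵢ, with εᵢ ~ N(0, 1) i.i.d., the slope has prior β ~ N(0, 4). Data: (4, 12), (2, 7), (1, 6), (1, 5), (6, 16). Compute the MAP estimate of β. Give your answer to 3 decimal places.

β̂_MAP = 2.901

log p(β | y) = −Σ(yᵢ − βxᵢ)²/(2·1) − β²/(2·4) + const.
Setting the derivative to zero: Σxᵢ(yᵢ − βxᵢ)/1 − β/4 = 0, so β = Σxᵢyᵢ / (Σxᵢ² + σ²/τ²).
Σxᵢyᵢ = 4·12 + 2·7 + 1·6 + 1·5 + 6·16 = 169; Σxᵢ² = 58; σ²/τ² = 0.25.
β̂_MAP = 169 / (58 + 0.25) = 169/58.25 ≈ 2.901.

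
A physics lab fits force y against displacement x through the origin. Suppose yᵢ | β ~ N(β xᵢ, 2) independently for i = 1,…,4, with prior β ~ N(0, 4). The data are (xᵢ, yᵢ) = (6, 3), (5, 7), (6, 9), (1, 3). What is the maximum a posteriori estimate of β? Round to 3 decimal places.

β̂_MAP = 1.117

log p(β | y) = −Σ(yᵢ − βxᵢ)²/(2·2) − β²/(2·4) + const.
Setting the derivative to zero: Σxᵢ(yᵢ − βxᵢ)/2 − β/4 = 0, so β = Σxᵢyᵢ / (Σxᵢ² + σ²/τ²).
Σxᵢyᵢ = 6·3 + 5·7 + 6·9 + 1·3 = 110; Σxᵢ² = 98; σ²/τ² = 0.5.
β̂_MAP = 110 / (98 + 0.5) = 110/98.5 ≈ 1.117.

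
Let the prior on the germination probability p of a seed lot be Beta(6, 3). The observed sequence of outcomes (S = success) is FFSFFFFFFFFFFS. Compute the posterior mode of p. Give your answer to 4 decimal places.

p̂_MAP = 0.3333

Prior: Beta(6, 3).
Data: 2 successes in 14 trials (from the sequence). The binomial likelihood contributes p^2(1−p)^12, so the posterior is Beta(6+2, 3+12) = Beta(8, 15).
For Beta(a, b) with a, b > 1 the mode is (a−1)/(a+b−2) = 7/21 ≈ 0.3333.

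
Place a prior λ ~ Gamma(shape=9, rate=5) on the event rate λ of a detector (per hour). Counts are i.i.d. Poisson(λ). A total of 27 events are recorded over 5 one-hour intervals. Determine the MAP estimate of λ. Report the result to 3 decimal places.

λ̂_MAP = 3.500

Σxᵢ = 27, n = 5.
Posterior ∝ λ^8e^(−5λ) · λ^27e^(−5λ) = λ^35e^(−10λ), i.e. Gamma(shape=36, rate=10).
The mode of a Gamma(a, b) with a ≥ 1 (shape–rate) is (a−1)/b = 35/10 ≈ 3.500.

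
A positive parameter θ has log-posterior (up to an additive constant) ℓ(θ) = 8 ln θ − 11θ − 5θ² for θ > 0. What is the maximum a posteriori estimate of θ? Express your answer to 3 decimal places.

ℓ'(θ) = 8/θ − 11 − 10θ. Setting this to zero and multiplying by θ: 10θ² + 11θ − 8 = 0.
θ = (−11 + √(11² + 4·10·8)) / (2·10) = (−11 + √441) / 20 = (−11 + 21)/20 = 1/2.
ℓ''(θ) = −8/θ² − 10 < 0, confirming a maximum.

θ̂_MAP = 0.500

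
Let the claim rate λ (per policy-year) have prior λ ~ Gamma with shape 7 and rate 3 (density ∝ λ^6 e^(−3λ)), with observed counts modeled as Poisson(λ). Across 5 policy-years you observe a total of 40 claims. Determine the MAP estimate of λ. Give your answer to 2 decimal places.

λ̂_MAP = 5.75

Σxᵢ = 40, n = 5.
Posterior ∝ λ^6e^(−3λ) · λ^40e^(−5λ) = λ^46e^(−8λ), i.e. Gamma(shape=47, rate=8).
The mode of a Gamma(a, b) with a ≥ 1 (shape–rate) is (a−1)/b = 46/8 ≈ 5.75.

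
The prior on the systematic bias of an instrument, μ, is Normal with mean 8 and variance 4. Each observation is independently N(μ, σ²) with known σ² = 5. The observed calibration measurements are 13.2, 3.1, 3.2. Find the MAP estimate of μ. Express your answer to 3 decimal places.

n = 3; x̄ = (13.2 + 3.1 + 3.2)/3 = 19.5/3 = 6.5.
For a Normal prior and Normal likelihood with known variance, the posterior is Normal; its mode equals its mean, the precision-weighted average.
Prior precision 1/σ₀² = 1/4 = 0.25; data precision n/σ² = 3/5 = 0.6.
μ̂ = (0.25·8 + 0.6·6.5) / (0.25 + 0.6) = 5.9/0.85 = 118/17 ≈ 6.941.

μ̂_MAP = 6.941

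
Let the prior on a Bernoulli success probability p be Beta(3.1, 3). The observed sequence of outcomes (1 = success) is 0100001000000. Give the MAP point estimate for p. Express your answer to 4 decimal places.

Prior: Beta(3.1, 3).
Data: 2 successes in 13 trials (from the sequence). The binomial likelihood contributes p^2(1−p)^11, so the posterior is Beta(3.1+2, 3+11) = Beta(5.1, 14).
For Beta(a, b) with a, b > 1 the mode is (a−1)/(a+b−2) = 4.1/17.1 ≈ 0.2398.

p̂_MAP = 0.2398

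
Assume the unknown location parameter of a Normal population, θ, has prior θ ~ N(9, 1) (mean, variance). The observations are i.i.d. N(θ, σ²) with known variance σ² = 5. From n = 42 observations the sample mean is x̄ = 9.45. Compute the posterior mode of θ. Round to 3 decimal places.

θ̂_MAP = 9.402

n = 42, x̄ = 9.45.
For a Normal prior and Normal likelihood with known variance, the posterior is Normal; its mode equals its mean, the precision-weighted average.
Prior precision 1/σ₀² = 1/1 = 1; data precision n/σ² = 42/5 = 8.4.
θ̂ = (1·9 + 8.4·9.45) / (1 + 8.4) = 88.38/9.4 = 4419/470 ≈ 9.402.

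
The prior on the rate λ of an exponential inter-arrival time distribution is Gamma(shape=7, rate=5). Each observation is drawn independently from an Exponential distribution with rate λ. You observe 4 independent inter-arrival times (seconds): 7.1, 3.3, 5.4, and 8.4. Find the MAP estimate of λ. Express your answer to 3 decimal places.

λ̂_MAP = 0.342

The Exponential(rate=λ) likelihood is ∝ λ^n e^(−λΣtᵢ). Here n = 4 and Σtᵢ = 7.1 + 3.3 + 5.4 + 8.4 = 24.2.
Posterior ∝ λ^6e^(−5λ) · λ^4e^(−24.2λ) = λ^10e^(−29.2λ), i.e. Gamma(11, 29.2).
Mode = (a−1)/b = 10/29.2 ≈ 0.342.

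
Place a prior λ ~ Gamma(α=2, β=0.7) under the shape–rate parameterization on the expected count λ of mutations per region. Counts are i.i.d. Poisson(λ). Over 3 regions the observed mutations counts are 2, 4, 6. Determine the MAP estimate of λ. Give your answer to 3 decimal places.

Σxᵢ = 2+4+6 = 12, with n = 3.
Posterior ∝ λe^(−0.7λ) · λ^12e^(−3λ) = λ^13e^(−3.7λ), i.e. Gamma(shape=14, rate=3.7).
The mode of a Gamma(a, b) with a ≥ 1 (shape–rate) is (a−1)/b = 13/3.7 ≈ 3.514.

λ̂_MAP = 3.514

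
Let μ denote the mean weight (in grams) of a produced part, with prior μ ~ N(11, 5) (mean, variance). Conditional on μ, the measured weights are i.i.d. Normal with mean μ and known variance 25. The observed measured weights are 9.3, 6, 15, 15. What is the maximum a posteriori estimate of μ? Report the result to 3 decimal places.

n = 4; x̄ = (9.3 + 6 + 15 + 15)/4 = 45.3/4 = 11.325.
For a Normal prior and Normal likelihood with known variance, the posterior is Normal; its mode equals its mean, the precision-weighted average.
Prior precision 1/σ₀² = 1/5 = 0.2; data precision n/σ² = 4/25 = 0.16.
μ̂ = (0.2·11 + 0.16·11.325) / (0.2 + 0.16) = 4.012/0.36 = 1003/90 ≈ 11.144.

μ̂_MAP = 11.144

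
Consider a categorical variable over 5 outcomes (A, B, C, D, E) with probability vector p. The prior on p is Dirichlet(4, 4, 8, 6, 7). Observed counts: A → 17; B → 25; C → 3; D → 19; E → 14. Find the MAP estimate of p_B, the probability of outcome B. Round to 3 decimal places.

The posterior is Dirichlet(αᵢ + nᵢ) = Dirichlet(21, 29, 11, 25, 21).
For a Dirichlet(a₁,…,a_K) with all aᵢ > 1, the mode has j-th component (aⱼ − 1)/(Σaᵢ − K).
Here Σaᵢ = 107 and K = 5, so p_B = (29 − 1)/(107 − 5) = 28/102 ≈ 0.275.

MAP estimate of p_B = 0.275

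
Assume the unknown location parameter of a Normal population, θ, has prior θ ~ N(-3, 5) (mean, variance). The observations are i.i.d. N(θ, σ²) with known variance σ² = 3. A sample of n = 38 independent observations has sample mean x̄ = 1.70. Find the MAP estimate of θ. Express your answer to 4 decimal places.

θ̂_MAP = 1.6269

n = 38, x̄ = 1.70.
For a Normal prior and Normal likelihood with known variance, the posterior is Normal; its mode equals its mean, the precision-weighted average.
Prior precision 1/σ₀² = 1/5 = 0.2; data precision n/σ² = 38/3.
θ̂ = (0.2·(-3) + (38/3)·1.7) / (0.2 + 38/3) = (314/15)/(193/15) = 314/193 ≈ 1.6269.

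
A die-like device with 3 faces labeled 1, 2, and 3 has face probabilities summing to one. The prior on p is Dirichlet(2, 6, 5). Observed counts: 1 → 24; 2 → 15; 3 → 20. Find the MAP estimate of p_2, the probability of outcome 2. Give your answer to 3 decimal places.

The posterior is Dirichlet(αᵢ + nᵢ) = Dirichlet(26, 21, 25).
For a Dirichlet(a₁,…,a_K) with all aᵢ > 1, the mode has j-th component (aⱼ − 1)/(Σaᵢ − K).
Here Σaᵢ = 72 and K = 3, so p_2 = (21 − 1)/(72 − 3) = 20/69 ≈ 0.290.

MAP estimate: 0.290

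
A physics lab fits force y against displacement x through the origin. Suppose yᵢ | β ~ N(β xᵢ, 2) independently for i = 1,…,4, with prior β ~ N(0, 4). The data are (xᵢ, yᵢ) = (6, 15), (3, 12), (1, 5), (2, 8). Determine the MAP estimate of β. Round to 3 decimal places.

β̂_MAP = 2.911

log p(β | y) = −Σ(yᵢ − βxᵢ)²/(2·2) − β²/(2·4) + const.
Setting the derivative to zero: Σxᵢ(yᵢ − βxᵢ)/2 − β/4 = 0, so β = Σxᵢyᵢ / (Σxᵢ² + σ²/τ²).
Σxᵢyᵢ = 6·15 + 3·12 + 1·5 + 2·8 = 147; Σxᵢ² = 50; σ²/τ² = 0.5.
β̂_MAP = 147 / (50 + 0.5) = 147/50.5 ≈ 2.911.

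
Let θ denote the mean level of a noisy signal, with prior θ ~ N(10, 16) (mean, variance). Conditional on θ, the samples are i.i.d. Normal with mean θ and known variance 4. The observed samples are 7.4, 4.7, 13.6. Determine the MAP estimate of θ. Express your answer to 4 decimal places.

n = 3; x̄ = (7.4 + 4.7 + 13.6)/3 = 25.7/3 = 257/30 ≈ 8.5667.
For a Normal prior and Normal likelihood with known variance, the posterior is Normal; its mode equals its mean, the precision-weighted average.
Prior precision 1/σ₀² = 1/16 = 0.0625; data precision n/σ² = 3/4 = 0.75.
θ̂ = (0.0625·10 + 0.75·(257/30)) / (0.0625 + 0.75) = 7.05/0.8125 = 564/65 ≈ 8.6769.

θ̂_MAP = 8.6769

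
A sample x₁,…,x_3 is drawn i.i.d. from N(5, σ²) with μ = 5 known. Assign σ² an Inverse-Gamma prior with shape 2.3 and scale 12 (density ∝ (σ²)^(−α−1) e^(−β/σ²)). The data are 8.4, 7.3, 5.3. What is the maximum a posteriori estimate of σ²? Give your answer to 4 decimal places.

Sum of squared deviations about the known mean: SS = (8.4−5)² + (7.3−5)² + (5.3−5)² = 16.94.
The Normal likelihood contributes (σ²)^(−n/2) exp(−SS/(2σ²)), so the posterior is Inverse-Gamma(α + n/2, β + SS/2) = Inverse-Gamma(3.8, 20.47).
The mode of Inverse-Gamma(a, b) is b/(a+1) = 20.47/4.8 ≈ 4.2646.

σ̂²_MAP = 4.2646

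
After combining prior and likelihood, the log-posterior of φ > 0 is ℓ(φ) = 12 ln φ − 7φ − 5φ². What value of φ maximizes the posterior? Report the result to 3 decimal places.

φ̂_MAP = 0.800

ℓ'(φ) = 12/φ − 7 − 10φ. Setting this to zero and multiplying by φ: 10φ² + 7φ − 12 = 0.
φ = (−7 + √(7² + 4·10·12)) / (2·10) = (−7 + √529) / 20 = (−7 + 23)/20 = 4/5.
ℓ''(φ) = −12/φ² − 10 < 0, confirming a maximum.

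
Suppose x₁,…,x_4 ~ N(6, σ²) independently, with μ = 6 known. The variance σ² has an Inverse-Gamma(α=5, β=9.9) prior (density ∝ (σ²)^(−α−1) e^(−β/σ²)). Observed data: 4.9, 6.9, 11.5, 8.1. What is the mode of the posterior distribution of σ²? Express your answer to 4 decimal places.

σ̂²_MAP = 3.5300

Sum of squared deviations about the known mean: SS = (4.9−6)² + (6.9−6)² + (11.5−6)² + (8.1−6)² = 36.68.
The Normal likelihood contributes (σ²)^(−n/2) exp(−SS/(2σ²)), so the posterior is Inverse-Gamma(α + n/2, β + SS/2) = Inverse-Gamma(7, 28.24).
The mode of Inverse-Gamma(a, b) is b/(a+1) = 28.24/8 ≈ 3.5300.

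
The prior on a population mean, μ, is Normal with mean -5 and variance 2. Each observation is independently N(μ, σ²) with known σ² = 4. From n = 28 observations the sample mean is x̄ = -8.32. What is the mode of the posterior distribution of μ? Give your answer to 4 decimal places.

n = 28, x̄ = -8.32.
For a Normal prior and Normal likelihood with known variance, the posterior is Normal; its mode equals its mean, the precision-weighted average.
Prior precision 1/σ₀² = 1/2 = 0.5; data precision n/σ² = 28/4 = 7.
μ̂ = (0.5·(-5) + 7·(-8.32)) / (0.5 + 7) = (-60.74)/7.5 = -3037/375 ≈ -8.0987.

μ̂_MAP = -8.0987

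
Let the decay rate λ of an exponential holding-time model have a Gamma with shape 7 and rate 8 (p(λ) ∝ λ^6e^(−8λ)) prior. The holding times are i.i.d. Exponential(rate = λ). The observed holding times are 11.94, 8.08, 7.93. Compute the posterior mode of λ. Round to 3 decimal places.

λ̂_MAP = 0.250

The Exponential(rate=λ) likelihood is ∝ λ^n e^(−λΣtᵢ). Here n = 3 and Σtᵢ = 11.94 + 8.08 + 7.93 = 27.95.
Posterior ∝ λ^6e^(−8λ) · λ^3e^(−27.95λ) = λ^9e^(−35.95λ), i.e. Gamma(10, 35.95).
Mode = (a−1)/b = 9/35.95 ≈ 0.250.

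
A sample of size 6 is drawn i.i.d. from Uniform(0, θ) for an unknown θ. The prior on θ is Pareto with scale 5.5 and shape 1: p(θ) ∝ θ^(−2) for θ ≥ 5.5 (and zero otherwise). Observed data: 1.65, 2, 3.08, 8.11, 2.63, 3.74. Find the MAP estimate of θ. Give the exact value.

The Uniform(0, θ) likelihood is θ^(−n) for θ ≥ max(xᵢ), zero otherwise. Here max(xᵢ) = 8.11.
Posterior ∝ θ^(−2) · θ^(−6) = θ^(−8) on θ ≥ max(5.5, 8.11) = 8.11.
This density is strictly decreasing in θ, so the posterior mode lies at the lower boundary of the support.

θ̂_MAP = 8.11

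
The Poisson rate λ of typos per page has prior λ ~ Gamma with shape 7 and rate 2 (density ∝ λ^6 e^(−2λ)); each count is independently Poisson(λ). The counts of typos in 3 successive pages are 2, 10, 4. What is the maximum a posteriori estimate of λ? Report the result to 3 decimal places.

Σxᵢ = 2+10+4 = 16, with n = 3.
Posterior ∝ λ^6e^(−2λ) · λ^16e^(−3λ) = λ^22e^(−5λ), i.e. Gamma(shape=23, rate=5).
The mode of a Gamma(a, b) with a ≥ 1 (shape–rate) is (a−1)/b = 22/5 ≈ 4.400.

λ̂_MAP = 4.400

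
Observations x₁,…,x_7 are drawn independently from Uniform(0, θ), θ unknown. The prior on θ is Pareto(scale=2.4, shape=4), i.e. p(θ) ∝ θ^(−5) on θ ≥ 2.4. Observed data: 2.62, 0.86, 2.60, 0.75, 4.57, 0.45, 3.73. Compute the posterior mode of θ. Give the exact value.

The Uniform(0, θ) likelihood is θ^(−n) for θ ≥ max(xᵢ), zero otherwise. Here max(xᵢ) = 4.57.
Posterior ∝ θ^(−5) · θ^(−7) = θ^(−12) on θ ≥ max(2.4, 4.57) = 4.57.
This density is strictly decreasing in θ, so the posterior mode lies at the lower boundary of the support.

θ̂_MAP = 4.57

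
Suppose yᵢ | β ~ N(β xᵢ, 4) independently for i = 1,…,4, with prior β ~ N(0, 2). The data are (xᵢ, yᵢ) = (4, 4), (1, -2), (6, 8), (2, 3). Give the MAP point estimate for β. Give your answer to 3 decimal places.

β̂_MAP = 1.153

log p(β | y) = −Σ(yᵢ − βxᵢ)²/(2·4) − β²/(2·2) + const.
Setting the derivative to zero: Σxᵢ(yᵢ − βxᵢ)/4 − β/2 = 0, so β = Σxᵢyᵢ / (Σxᵢ² + σ²/τ²).
Σxᵢyᵢ = 4·4 + 1·(-2) + 6·8 + 2·3 = 68; Σxᵢ² = 57; σ²/τ² = 2.
β̂_MAP = 68 / (57 + 2) = 68/59 ≈ 1.153.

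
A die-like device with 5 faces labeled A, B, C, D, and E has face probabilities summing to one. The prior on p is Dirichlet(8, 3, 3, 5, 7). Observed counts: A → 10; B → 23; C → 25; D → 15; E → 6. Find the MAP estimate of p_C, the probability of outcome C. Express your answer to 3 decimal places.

MAP estimate of p_C = 0.270

The posterior is Dirichlet(αᵢ + nᵢ) = Dirichlet(18, 26, 28, 20, 13).
For a Dirichlet(a₁,…,a_K) with all aᵢ > 1, the mode has j-th component (aⱼ − 1)/(Σaᵢ − K).
Here Σaᵢ = 105 and K = 5, so p_C = (28 − 1)/(105 − 5) = 27/100 ≈ 0.270.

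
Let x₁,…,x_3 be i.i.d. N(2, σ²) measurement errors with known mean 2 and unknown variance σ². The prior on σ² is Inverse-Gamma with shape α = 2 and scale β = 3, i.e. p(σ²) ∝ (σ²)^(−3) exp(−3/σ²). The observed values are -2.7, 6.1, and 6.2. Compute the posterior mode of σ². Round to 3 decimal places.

Sum of squared deviations about the known mean: SS = (-2.7−2)² + (6.1−2)² + (6.2−2)² = 56.54.
The Normal likelihood contributes (σ²)^(−n/2) exp(−SS/(2σ²)), so the posterior is Inverse-Gamma(α + n/2, β + SS/2) = Inverse-Gamma(3.5, 31.27).
The mode of Inverse-Gamma(a, b) is b/(a+1) = 31.27/4.5 ≈ 6.949.

σ̂²_MAP = 6.949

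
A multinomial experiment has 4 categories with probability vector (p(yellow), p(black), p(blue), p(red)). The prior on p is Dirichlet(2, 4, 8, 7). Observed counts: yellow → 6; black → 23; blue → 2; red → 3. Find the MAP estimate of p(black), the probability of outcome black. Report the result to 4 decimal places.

The posterior is Dirichlet(αᵢ + nᵢ) = Dirichlet(8, 27, 10, 10).
For a Dirichlet(a₁,…,a_K) with all aᵢ > 1, the mode has j-th component (aⱼ − 1)/(Σaᵢ − K).
Here Σaᵢ = 55 and K = 4, so p(black) = (27 − 1)/(55 − 4) = 26/51 ≈ 0.5098.

MAP estimate of p(black) = 0.5098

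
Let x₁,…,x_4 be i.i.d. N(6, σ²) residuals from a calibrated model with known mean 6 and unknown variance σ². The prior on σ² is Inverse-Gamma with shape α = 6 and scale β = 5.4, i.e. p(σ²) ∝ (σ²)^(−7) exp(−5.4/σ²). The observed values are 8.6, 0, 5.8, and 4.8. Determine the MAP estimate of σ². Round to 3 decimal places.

Sum of squared deviations about the known mean: SS = (8.6−6)² + (0−6)² + (5.8−6)² + (4.8−6)² = 44.24.
The Normal likelihood contributes (σ²)^(−n/2) exp(−SS/(2σ²)), so the posterior is Inverse-Gamma(α + n/2, β + SS/2) = Inverse-Gamma(8, 27.52).
The mode of Inverse-Gamma(a, b) is b/(a+1) = 27.52/9 ≈ 3.058.

σ̂²_MAP = 3.058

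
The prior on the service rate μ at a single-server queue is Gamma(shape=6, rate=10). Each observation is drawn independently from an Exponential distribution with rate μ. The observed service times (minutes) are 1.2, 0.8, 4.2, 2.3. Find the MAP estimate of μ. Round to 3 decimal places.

The Exponential(rate=μ) likelihood is ∝ μ^n e^(−μΣtᵢ). Here n = 4 and Σtᵢ = 1.2 + 0.8 + 4.2 + 2.3 = 8.5.
Posterior ∝ μ^5e^(−10μ) · μ^4e^(−8.5μ) = μ^9e^(−18.5μ), i.e. Gamma(10, 18.5).
Mode = (a−1)/b = 9/18.5 ≈ 0.486.

μ̂_MAP = 0.486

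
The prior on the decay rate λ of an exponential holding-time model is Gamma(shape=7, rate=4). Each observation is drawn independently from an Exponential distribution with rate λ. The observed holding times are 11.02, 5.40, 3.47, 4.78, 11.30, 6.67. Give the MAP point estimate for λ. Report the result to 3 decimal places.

λ̂_MAP = 0.257

The Exponential(rate=λ) likelihood is ∝ λ^n e^(−λΣtᵢ). Here n = 6 and Σtᵢ = 11.02 + 5.40 + 3.47 + 4.78 + 11.30 + 6.67 = 42.64.
Posterior ∝ λ^6e^(−4λ) · λ^6e^(−42.64λ) = λ^12e^(−46.64λ), i.e. Gamma(13, 46.64).
Mode = (a−1)/b = 12/46.64 ≈ 0.257.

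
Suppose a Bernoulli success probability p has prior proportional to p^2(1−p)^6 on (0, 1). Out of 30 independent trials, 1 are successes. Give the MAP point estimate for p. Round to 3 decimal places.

The prior density ∝ p^2(1−p)^6 is the kernel of Beta(3, 7).
Data: 1 success in 30 trials. The binomial likelihood contributes p(1−p)^29, so the posterior is Beta(3+1, 7+29) = Beta(4, 36).
For Beta(a, b) with a, b > 1 the mode is (a−1)/(a+b−2) = 3/38 ≈ 0.079.

p̂_MAP = 0.079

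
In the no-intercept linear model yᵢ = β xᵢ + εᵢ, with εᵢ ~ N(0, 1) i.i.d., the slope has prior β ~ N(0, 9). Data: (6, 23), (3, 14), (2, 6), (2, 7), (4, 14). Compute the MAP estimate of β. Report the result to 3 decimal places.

β̂_MAP = 3.791

log p(β | y) = −Σ(yᵢ − βxᵢ)²/(2·1) − β²/(2·9) + const.
Setting the derivative to zero: Σxᵢ(yᵢ − βxᵢ)/1 − β/9 = 0, so β = Σxᵢyᵢ / (Σxᵢ² + σ²/τ²).
Σxᵢyᵢ = 6·23 + 3·14 + 2·6 + 2·7 + 4·14 = 262; Σxᵢ² = 69; σ²/τ² = 1/9.
β̂_MAP = 262 / (69 + 1/9) = 262/(622/9) = 1179/311 ≈ 3.791.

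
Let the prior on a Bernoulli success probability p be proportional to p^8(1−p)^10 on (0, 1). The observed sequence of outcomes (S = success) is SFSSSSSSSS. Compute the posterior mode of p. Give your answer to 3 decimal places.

p̂_MAP = 0.607

The prior density ∝ p^8(1−p)^10 is the kernel of Beta(9, 11).
Data: 9 successes in 10 trials (from the sequence). The binomial likelihood contributes p^9(1−p)^1, so the posterior is Beta(9+9, 11+1) = Beta(18, 12).
For Beta(a, b) with a, b > 1 the mode is (a−1)/(a+b−2) = 17/28 ≈ 0.607.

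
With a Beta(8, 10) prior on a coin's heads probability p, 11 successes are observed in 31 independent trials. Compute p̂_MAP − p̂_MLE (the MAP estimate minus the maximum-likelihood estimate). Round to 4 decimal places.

Posterior is Beta(19, 30); MAP = (19−1)/(49−2) = 18/47 ≈ 0.38298.
MLE ignores the prior: p̂_MLE = k/n = 11/31 ≈ 0.35484.
Difference = 18/47 − 11/31 = 41/1457 ≈ 0.0281.

MAP − MLE = 0.0281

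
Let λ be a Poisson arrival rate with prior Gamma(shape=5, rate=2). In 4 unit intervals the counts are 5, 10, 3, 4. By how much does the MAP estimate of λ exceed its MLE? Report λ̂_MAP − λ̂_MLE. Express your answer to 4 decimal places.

Σxᵢ = 22. Posterior is Gamma(27, 6); MAP = (27−1)/6 = 26/6 ≈ 4.33333.
MLE = x̄ = 22/4 ≈ 5.50000.
Difference = 26/6 − 22/4 = -7/6 ≈ -1.1667.

MAP − MLE = -1.1667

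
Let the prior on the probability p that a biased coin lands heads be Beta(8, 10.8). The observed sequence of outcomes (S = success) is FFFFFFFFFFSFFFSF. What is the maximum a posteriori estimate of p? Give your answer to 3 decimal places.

p̂_MAP = 0.274

Prior: Beta(8, 10.8).
Data: 2 successes in 16 trials (from the sequence). The binomial likelihood contributes p^2(1−p)^14, so the posterior is Beta(8+2, 10.8+14) = Beta(10, 24.8).
For Beta(a, b) with a, b > 1 the mode is (a−1)/(a+b−2) = 9/32.8 ≈ 0.274.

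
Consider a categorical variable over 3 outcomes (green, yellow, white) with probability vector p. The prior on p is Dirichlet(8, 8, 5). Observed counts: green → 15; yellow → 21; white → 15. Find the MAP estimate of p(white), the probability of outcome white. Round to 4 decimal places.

MAP estimate of p(white) = 0.2754

The posterior is Dirichlet(αᵢ + nᵢ) = Dirichlet(23, 29, 20).
For a Dirichlet(a₁,…,a_K) with all aᵢ > 1, the mode has j-th component (aⱼ − 1)/(Σaᵢ − K).
Here Σaᵢ = 72 and K = 3, so p(white) = (20 − 1)/(72 − 3) = 19/69 ≈ 0.2754.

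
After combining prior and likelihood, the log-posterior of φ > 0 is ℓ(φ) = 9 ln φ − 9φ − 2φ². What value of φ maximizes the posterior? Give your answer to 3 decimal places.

ℓ'(φ) = 9/φ − 9 − 4φ. Setting this to zero and multiplying by φ: 4φ² + 9φ − 9 = 0.
φ = (−9 + √(9² + 4·4·9)) / (2·4) = (−9 + √225) / 8 = (−9 + 15)/8 = 3/4.
ℓ''(φ) = −9/φ² − 4 < 0, confirming a maximum.

φ̂_MAP = 0.750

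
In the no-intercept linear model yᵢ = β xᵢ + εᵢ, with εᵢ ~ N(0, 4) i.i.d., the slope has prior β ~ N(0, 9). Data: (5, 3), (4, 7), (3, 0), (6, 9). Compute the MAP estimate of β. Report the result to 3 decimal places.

β̂_MAP = 1.122

log p(β | y) = −Σ(yᵢ − βxᵢ)²/(2·4) − β²/(2·9) + const.
Setting the derivative to zero: Σxᵢ(yᵢ − βxᵢ)/4 − β/9 = 0, so β = Σxᵢyᵢ / (Σxᵢ² + σ²/τ²).
Σxᵢyᵢ = 5·3 + 4·7 + 3·0 + 6·9 = 97; Σxᵢ² = 86; σ²/τ² = 4/9.
β̂_MAP = 97 / (86 + 4/9) = 97/(778/9) = 873/778 ≈ 1.122.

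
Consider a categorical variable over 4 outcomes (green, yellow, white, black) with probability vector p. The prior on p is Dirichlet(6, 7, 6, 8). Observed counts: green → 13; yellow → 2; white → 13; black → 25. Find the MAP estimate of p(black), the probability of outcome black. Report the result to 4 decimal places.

The posterior is Dirichlet(αᵢ + nᵢ) = Dirichlet(19, 9, 19, 33).
For a Dirichlet(a₁,…,a_K) with all aᵢ > 1, the mode has j-th component (aⱼ − 1)/(Σaᵢ − K).
Here Σaᵢ = 80 and K = 4, so p(black) = (33 − 1)/(80 − 4) = 32/76 ≈ 0.4211.

MAP estimate of p(black) = 0.4211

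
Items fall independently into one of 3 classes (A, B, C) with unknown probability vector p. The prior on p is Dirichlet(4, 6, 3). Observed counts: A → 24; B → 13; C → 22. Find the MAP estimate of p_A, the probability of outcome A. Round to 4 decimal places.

MAP estimate of p_A = 0.3913

The posterior is Dirichlet(αᵢ + nᵢ) = Dirichlet(28, 19, 25).
For a Dirichlet(a₁,…,a_K) with all aᵢ > 1, the mode has j-th component (aⱼ − 1)/(Σaᵢ − K).
Here Σaᵢ = 72 and K = 3, so p_A = (28 − 1)/(72 − 3) = 27/69 ≈ 0.3913.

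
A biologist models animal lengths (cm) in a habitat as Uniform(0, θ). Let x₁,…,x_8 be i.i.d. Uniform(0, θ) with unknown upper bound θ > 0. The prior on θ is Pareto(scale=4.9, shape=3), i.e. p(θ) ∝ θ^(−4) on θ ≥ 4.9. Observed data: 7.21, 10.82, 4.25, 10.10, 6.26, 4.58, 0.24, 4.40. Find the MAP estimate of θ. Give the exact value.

θ̂_MAP = 10.82

The Uniform(0, θ) likelihood is θ^(−n) for θ ≥ max(xᵢ), zero otherwise. Here max(xᵢ) = 10.82.
Posterior ∝ θ^(−4) · θ^(−8) = θ^(−12) on θ ≥ max(4.9, 10.82) = 10.82.
This density is strictly decreasing in θ, so the posterior mode lies at the lower boundary of the support.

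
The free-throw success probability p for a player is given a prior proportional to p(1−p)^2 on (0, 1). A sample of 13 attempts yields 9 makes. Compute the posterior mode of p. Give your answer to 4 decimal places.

The prior density ∝ p(1−p)^2 is the kernel of Beta(2, 3).
Data: 9 successes in 13 trials. The binomial likelihood contributes p^9(1−p)^4, so the posterior is Beta(2+9, 3+4) = Beta(11, 7).
For Beta(a, b) with a, b > 1 the mode is (a−1)/(a+b−2) = 10/16 ≈ 0.6250.

p̂_MAP = 0.6250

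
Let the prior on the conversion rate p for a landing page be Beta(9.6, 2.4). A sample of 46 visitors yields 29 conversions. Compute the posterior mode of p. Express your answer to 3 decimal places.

p̂_MAP = 0.671

Prior: Beta(9.6, 2.4).
Data: 29 successes in 46 trials. The binomial likelihood contributes p^29(1−p)^17, so the posterior is Beta(9.6+29, 2.4+17) = Beta(38.6, 19.4).
For Beta(a, b) with a, b > 1 the mode is (a−1)/(a+b−2) = 37.6/56 ≈ 0.671.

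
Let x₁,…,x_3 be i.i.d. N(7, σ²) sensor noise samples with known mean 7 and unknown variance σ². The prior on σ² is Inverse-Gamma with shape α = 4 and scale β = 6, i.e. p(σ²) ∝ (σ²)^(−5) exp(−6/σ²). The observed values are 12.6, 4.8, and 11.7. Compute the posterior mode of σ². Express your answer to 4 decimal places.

Sum of squared deviations about the known mean: SS = (12.6−7)² + (4.8−7)² + (11.7−7)² = 58.29.
The Normal likelihood contributes (σ²)^(−n/2) exp(−SS/(2σ²)), so the posterior is Inverse-Gamma(α + n/2, β + SS/2) = Inverse-Gamma(5.5, 35.145).
The mode of Inverse-Gamma(a, b) is b/(a+1) = 35.145/6.5 ≈ 5.4069.

σ̂²_MAP = 5.4069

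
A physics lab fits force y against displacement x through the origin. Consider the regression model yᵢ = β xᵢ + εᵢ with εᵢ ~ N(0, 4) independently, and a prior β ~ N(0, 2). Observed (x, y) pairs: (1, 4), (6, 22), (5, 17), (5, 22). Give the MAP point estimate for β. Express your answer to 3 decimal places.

β̂_MAP = 3.719

log p(β | y) = −Σ(yᵢ − βxᵢ)²/(2·4) − β²/(2·2) + const.
Setting the derivative to zero: Σxᵢ(yᵢ − βxᵢ)/4 − β/2 = 0, so β = Σxᵢyᵢ / (Σxᵢ² + σ²/τ²).
Σxᵢyᵢ = 1·4 + 6·22 + 5·17 + 5·22 = 331; Σxᵢ² = 87; σ²/τ² = 2.
β̂_MAP = 331 / (87 + 2) = 331/89 ≈ 3.719.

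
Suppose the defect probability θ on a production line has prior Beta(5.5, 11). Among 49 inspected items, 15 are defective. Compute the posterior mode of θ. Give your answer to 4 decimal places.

θ̂_MAP = 0.3071

Prior: Beta(5.5, 11).
Data: 15 successes in 49 trials. The binomial likelihood contributes θ^15(1−θ)^34, so the posterior is Beta(5.5+15, 11+34) = Beta(20.5, 45).
For Beta(a, b) with a, b > 1 the mode is (a−1)/(a+b−2) = 19.5/63.5 ≈ 0.3071.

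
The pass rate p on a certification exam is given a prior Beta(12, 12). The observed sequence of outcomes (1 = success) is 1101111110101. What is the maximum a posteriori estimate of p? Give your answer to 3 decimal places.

p̂_MAP = 0.600

Prior: Beta(12, 12).
Data: 10 successes in 13 trials (from the sequence). The binomial likelihood contributes p^10(1−p)^3, so the posterior is Beta(12+10, 12+3) = Beta(22, 15).
For Beta(a, b) with a, b > 1 the mode is (a−1)/(a+b−2) = 21/35 ≈ 0.600.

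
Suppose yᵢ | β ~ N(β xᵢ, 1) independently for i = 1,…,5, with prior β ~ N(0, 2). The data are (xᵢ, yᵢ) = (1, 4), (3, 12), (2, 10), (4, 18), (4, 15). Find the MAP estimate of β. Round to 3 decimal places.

log p(β | y) = −Σ(yᵢ − βxᵢ)²/(2·1) − β²/(2·2) + const.
Setting the derivative to zero: Σxᵢ(yᵢ − βxᵢ)/1 − β/2 = 0, so β = Σxᵢyᵢ / (Σxᵢ² + σ²/τ²).
Σxᵢyᵢ = 1·4 + 3·12 + 2·10 + 4·18 + 4·15 = 192; Σxᵢ² = 46; σ²/τ² = 0.5.
β̂_MAP = 192 / (46 + 0.5) = 192/46.5 ≈ 4.129.

β̂_MAP = 4.129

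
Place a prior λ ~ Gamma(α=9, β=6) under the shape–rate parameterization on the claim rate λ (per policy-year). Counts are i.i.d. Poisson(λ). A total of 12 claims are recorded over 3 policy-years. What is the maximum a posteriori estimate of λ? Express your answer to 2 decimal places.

λ̂_MAP = 2.22

Σxᵢ = 12, n = 3.
Posterior ∝ λ^8e^(−6λ) · λ^12e^(−3λ) = λ^20e^(−9λ), i.e. Gamma(shape=21, rate=9).
The mode of a Gamma(a, b) with a ≥ 1 (shape–rate) is (a−1)/b = 20/9 ≈ 2.22.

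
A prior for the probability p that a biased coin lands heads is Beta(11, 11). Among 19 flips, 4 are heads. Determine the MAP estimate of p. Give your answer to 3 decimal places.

Prior: Beta(11, 11).
Data: 4 successes in 19 trials. The binomial likelihood contributes p^4(1−p)^15, so the posterior is Beta(11+4, 11+15) = Beta(15, 26).
For Beta(a, b) with a, b > 1 the mode is (a−1)/(a+b−2) = 14/39 ≈ 0.359.

p̂_MAP = 0.359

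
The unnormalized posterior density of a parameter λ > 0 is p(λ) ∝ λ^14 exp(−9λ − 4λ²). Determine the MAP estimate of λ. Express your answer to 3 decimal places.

ℓ'(λ) = 14/λ − 9 − 8λ. Setting this to zero and multiplying by λ: 8λ² + 9λ − 14 = 0.
λ = (−9 + √(9² + 4·8·14)) / (2·8) = (−9 + √529) / 16 = (−9 + 23)/16 = 7/8.
ℓ''(λ) = −14/λ² − 8 < 0, confirming a maximum.

λ̂_MAP = 0.875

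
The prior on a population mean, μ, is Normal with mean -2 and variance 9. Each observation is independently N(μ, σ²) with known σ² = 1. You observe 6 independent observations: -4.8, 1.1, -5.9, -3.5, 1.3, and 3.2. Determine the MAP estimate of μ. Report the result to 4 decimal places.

n = 6; x̄ = ((-4.8) + 1.1 + (-5.9) + (-3.5) + 1.3 + 3.2)/6 = -8.6/6 = -43/30 ≈ -1.4333.
For a Normal prior and Normal likelihood with known variance, the posterior is Normal; its mode equals its mean, the precision-weighted average.
Prior precision 1/σ₀² = 1/9; data precision n/σ² = 6/1 = 6.
μ̂ = ((1/9)·(-2) + 6·(-43/30)) / (1/9 + 6) = (-397/45)/(55/9) = -397/275 ≈ -1.4436.

μ̂_MAP = -1.4436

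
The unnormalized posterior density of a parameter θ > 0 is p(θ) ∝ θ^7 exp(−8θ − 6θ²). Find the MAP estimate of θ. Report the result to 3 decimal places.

ℓ'(θ) = 7/θ − 8 − 12θ. Setting this to zero and multiplying by θ: 12θ² + 8θ − 7 = 0.
θ = (−8 + √(8² + 4·12·7)) / (2·12) = (−8 + √400) / 24 = (−8 + 20)/24 = 1/2.
ℓ''(θ) = −7/θ² − 12 < 0, confirming a maximum.

θ̂_MAP = 0.500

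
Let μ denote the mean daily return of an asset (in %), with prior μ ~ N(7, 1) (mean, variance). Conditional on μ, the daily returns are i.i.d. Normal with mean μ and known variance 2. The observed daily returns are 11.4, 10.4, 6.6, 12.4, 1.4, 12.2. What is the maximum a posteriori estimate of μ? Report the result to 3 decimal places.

n = 6; x̄ = (11.4 + 10.4 + 6.6 + 12.4 + 1.4 + 12.2)/6 = 54.4/6 = 136/15 ≈ 9.0667.
For a Normal prior and Normal likelihood with known variance, the posterior is Normal; its mode equals its mean, the precision-weighted average.
Prior precision 1/σ₀² = 1/1 = 1; data precision n/σ² = 6/2 = 3.
μ̂ = (1·7 + 3·(136/15)) / (1 + 3) = 34.2/4 = 8.550.

μ̂_MAP = 8.550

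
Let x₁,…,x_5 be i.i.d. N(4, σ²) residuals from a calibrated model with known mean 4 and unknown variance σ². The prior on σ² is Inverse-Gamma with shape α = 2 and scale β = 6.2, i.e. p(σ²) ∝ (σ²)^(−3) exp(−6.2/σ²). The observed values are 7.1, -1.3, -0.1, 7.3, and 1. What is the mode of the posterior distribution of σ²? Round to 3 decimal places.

σ̂²_MAP = 7.891

Sum of squared deviations about the known mean: SS = (7.1−4)² + (-1.3−4)² + (-0.1−4)² + (7.3−4)² + (1−4)² = 74.4.
The Normal likelihood contributes (σ²)^(−n/2) exp(−SS/(2σ²)), so the posterior is Inverse-Gamma(α + n/2, β + SS/2) = Inverse-Gamma(4.5, 43.4).
The mode of Inverse-Gamma(a, b) is b/(a+1) = 43.4/5.5 ≈ 7.891.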